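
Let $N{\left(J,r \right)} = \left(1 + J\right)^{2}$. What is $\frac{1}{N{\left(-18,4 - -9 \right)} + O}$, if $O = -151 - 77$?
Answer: $\frac{1}{61} \approx 0.016393$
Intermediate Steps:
$O = -228$ ($O = -151 - 77 = -228$)
$\frac{1}{N{\left(-18,4 - -9 \right)} + O} = \frac{1}{\left(1 - 18\right)^{2} - 228} = \frac{1}{\left(-17\right)^{2} - 228} = \frac{1}{289 - 228} = \frac{1}{61}$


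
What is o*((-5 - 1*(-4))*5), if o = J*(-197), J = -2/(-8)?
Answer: 985/4 ≈ 246.25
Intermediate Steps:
J = 1/4 (J = -2*(-1/8) = 1/4 ≈ 0.25000)
o = -197/4 (o = (1/4)*(-197) = -197/4 ≈ -49.250)
o*((-5 - 1*(-4))*5) = -197*(-5 - 1*(-4))*5/4 = -197*(-5 + 4)*5/4 = -(-197)*5/4 = -197/4*(-5) = 985/4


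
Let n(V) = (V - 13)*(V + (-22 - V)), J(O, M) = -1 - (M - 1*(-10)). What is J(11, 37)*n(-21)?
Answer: -35904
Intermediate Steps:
J(O, M) = -11 - M (J(O, M) = -1 - (M + 10) = -1 - (10 + M) = -1 + (-10 - M) = -11 - M)
n(V) = 286 - 22*V (n(V) = (-13 + V)*(-22) = 286 - 22*V)
J(11, 37)*n(-21) = (-11 - 1*37)*(286 - 22*(-21)) = (-11 - 37)*(286 + 462) = -48*748 = -35904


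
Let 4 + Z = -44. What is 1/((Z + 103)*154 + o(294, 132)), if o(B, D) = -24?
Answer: 1/8446 ≈ 0.00011840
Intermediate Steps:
Z = -48 (Z = -4 - 44 = -48)
1/((Z + 103)*154 + o(294, 132)) = 1/((-48 + 103)*154 - 24) = 1/(55*154 - 24) = 1/(8470 - 24) = 1/8446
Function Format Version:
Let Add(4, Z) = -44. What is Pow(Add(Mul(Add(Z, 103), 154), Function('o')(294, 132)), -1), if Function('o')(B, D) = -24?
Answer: Rational(1, 8446) ≈ 0.00011840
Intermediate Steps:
Z = -48 (Z = Add(-4, -44) = -48)
Pow(Add(Mul(Add(Z, 103), 154), Function('o')(294, 132)), -1) = Pow(Add(Mul(Add(-48, 103), 154), -24), -1) = Pow(Add(Mul(55, 154), -24), -1) = Pow(Add(8470, -24), -1) = Pow(8446, -1) = Rational(1, 8446)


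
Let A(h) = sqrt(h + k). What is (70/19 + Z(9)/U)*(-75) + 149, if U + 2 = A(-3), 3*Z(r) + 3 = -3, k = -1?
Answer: -6263/38 - 75*I/2 ≈ -164.82 - 37.5*I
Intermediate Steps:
Z(r) = -2 (Z(r) = -1 + (1/3)*(-3) = -1 - 1 = -2)
A(h) = sqrt(-1 + h) (A(h) = sqrt(h - 1) = sqrt(-1 + h))
U = -2 + 2*I (U = -2 + sqrt(-1 - 3) = -2 + sqrt(-4) = -2 + 2*I ≈ -2.0 + 2.0*I)
(70/19 + Z(9)/U)*(-75) + 149 = (70/19 - 2*(-2 - 2*I)/8)*(-75) + 149 = (70*(1/19) - (-2 - 2*I)/4)*(-75) + 149 = (70/19 - (-2 - 2*I)/4)*(-75) + 149 = (-5250/19 + 75*(-2 - 2*I)/4) + 149 = -2419/19 + 75*(-2 - 2*I)/4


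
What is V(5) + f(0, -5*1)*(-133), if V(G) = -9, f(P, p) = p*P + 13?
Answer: -1738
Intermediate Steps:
f(P, p) = 13 + P*p (f(P, p) = P*p + 13 = 13 + P*p)
V(5) + f(0, -5*1)*(-133) = -9 + (13 + 0*(-5*1))*(-133) = -9 + (13 + 0*(-5))*(-133) = -9 + (13 + 0)*(-133) = -9 + 13*(-133) = -9 - 1729 = -1738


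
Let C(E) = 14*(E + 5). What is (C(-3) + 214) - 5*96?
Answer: -238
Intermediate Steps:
C(E) = 70 + 14*E (C(E) = 14*(5 + E) = 70 + 14*E)
(C(-3) + 214) - 5*96 = ((70 + 14*(-3)) + 214) - 5*96 = ((70 - 42) + 214) - 480 = (28 + 214) - 480 = 242 - 480 = -238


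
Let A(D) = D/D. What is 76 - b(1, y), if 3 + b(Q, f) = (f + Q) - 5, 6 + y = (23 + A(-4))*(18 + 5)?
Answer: -463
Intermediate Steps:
A(D) = 1
y = 546 (y = -6 + (23 + 1)*(18 + 5) = -6 + 24*23 = -6 + 552 = 546)
b(Q, f) = -8 + Q + f (b(Q, f) = -3 + ((f + Q) - 5) = -3 + ((Q + f) - 5) = -3 + (-5 + Q + f) = -8 + Q + f)
76 - b(1, y) = 76 - (-8 + 1 + 546) = 76 - 1*539 = 76 - 539 = -463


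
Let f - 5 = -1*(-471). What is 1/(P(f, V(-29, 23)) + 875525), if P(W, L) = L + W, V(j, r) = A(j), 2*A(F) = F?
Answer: 2/1751973 ≈ 1.1416e-6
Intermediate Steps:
A(F) = F/2
V(j, r) = j/2
f = 476 (f = 5 - 1*(-471) = 5 + 471 = 476)
1/(P(f, V(-29, 23)) + 875525) = 1/(((½)*(-29) + 476) + 875525) = 1/((-29/2 + 476) + 875525) = 1/(923/2 + 875525) = 1/(1751973/2) = 2/1751973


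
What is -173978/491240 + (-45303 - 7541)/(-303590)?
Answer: -1342944723/7456777580 ≈ -0.18010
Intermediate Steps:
-173978/491240 + (-45303 - 7541)/(-303590) = -173978*1/491240 - 52844*(-1/303590) = -86989/245620 + 26422/151795 = -1342944723/7456777580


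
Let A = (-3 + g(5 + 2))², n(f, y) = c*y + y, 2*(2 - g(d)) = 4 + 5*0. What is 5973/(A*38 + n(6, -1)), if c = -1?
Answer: 1991/114 ≈ 17.465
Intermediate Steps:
g(d) = 0 (g(d) = 2 - (4 + 5*0)/2 = 2 - (4 + 0)/2 = 2 - ½*4 = 2 - 2 = 0)
n(f, y) = 0 (n(f, y) = -y + y = 0)
A = 9 (A = (-3 + 0)² = (-3)² = 9)
5973/(A*38 + n(6, -1)) = 5973/(9*38 + 0) = 5973/(342 + 0) = 5973/342 = 5973*(1/342) = 1991/114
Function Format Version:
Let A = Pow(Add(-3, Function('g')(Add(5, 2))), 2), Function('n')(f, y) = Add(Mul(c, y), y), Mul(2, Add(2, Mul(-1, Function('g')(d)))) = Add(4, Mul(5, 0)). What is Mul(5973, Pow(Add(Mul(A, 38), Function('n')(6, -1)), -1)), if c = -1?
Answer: Rational(1991, 114) ≈ 17.465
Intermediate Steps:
Function('g')(d) = 0 (Function('g')(d) = Add(2, Mul(Rational(-1, 2), Add(4, Mul(5, 0)))) = Add(2, Mul(Rational(-1, 2), Add(4, 0))) = Add(2, Mul(Rational(-1, 2), 4)) = Add(2, -2) = 0)
Function('n')(f, y) = 0 (Function('n')(f, y) = Add(Mul(-1, y), y) = 0)
A = 9 (A = Pow(Add(-3, 0), 2) = Pow(-3, 2) = 9)
Mul(5973, Pow(Add(Mul(A, 38), Function('n')(6, -1)), -1)) = Mul(5973, Pow(Add(Mul(9, 38), 0), -1)) = Mul(5973, Pow(Add(342, 0), -1)) = Mul(5973, Pow(342, -1)) = Mul(5973, Rational(1, 342)) = Rational(1991, 114)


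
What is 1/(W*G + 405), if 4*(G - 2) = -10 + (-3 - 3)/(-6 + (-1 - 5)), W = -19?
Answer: 8/3297 ≈ 0.0024264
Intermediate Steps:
G = -3/8 (G = 2 + (-10 + (-3 - 3)/(-6 + (-1 - 5)))/4 = 2 + (-10 - 6/(-6 - 6))/4 = 2 + (-10 - 6/(-12))/4 = 2 + (-10 - 6*(-1/12))/4 = 2 + (-10 + 1/2)/4 = 2 + (1/4)*(-19/2) = 2 - 19/8 = -3/8 ≈ -0.37500)
1/(W*G + 405) = 1/(-19*(-3/8) + 405) = 1/(57/8 + 405) = 1/(3297/8) = 8/3297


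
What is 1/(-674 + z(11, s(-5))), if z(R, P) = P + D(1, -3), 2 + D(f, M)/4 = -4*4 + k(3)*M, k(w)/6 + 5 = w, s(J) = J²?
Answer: -1/577 ≈ -0.0017331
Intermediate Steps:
k(w) = -30 + 6*w
D(f, M) = -72 - 48*M (D(f, M) = -8 + 4*(-4*4 + (-30 + 6*3)*M) = -8 + 4*(-16 + (-30 + 18)*M) = -8 + 4*(-16 - 12*M) = -8 + (-64 - 48*M) = -72 - 48*M)
z(R, P) = 72 + P (z(R, P) = P + (-72 - 48*(-3)) = P + (-72 + 144) = P + 72 = 72 + P)
1/(-674 + z(11, s(-5))) = 1/(-674 + (72 + (-5)²)) = 1/(-674 + (72 + 25)) = 1/(-674 + 97) = 1/(-577) = -1/577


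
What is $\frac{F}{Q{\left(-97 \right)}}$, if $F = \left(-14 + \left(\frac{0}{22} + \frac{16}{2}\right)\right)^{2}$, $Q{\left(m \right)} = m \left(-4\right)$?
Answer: $\frac{9}{97} \approx 0.092783$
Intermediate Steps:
$Q{\left(m \right)} = - 4 m$
$F = 36$ ($F = \left(-14 + \left(0 \cdot \frac{1}{22} + 16 \cdot \frac{1}{2}\right)\right)^{2} = \left(-14 + \left(0 + 8\right)\right)^{2} = \left(-14 + 8\right)^{2} = \left(-6\right)^{2} = 36$)
$\frac{F}{Q{\left(-97 \right)}} = \frac{36}{\left(-4\right) \left(-97\right)} = \frac{36}{388} = 36 \cdot \frac{1}{388} = \frac{9}{97}$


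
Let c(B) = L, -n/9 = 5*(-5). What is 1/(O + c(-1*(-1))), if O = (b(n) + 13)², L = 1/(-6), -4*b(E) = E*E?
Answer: 48/7672884979 ≈ 6.2558e-9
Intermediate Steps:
n = 225 (n = -45*(-5) = -9*(-25) = 225)
b(E) = -E²/4 (b(E) = -E*E/4 = -E²/4)
L = -⅙ ≈ -0.16667
c(B) = -⅙
O = 2557628329/16 (O = (-¼*225² + 13)² = (-¼*50625 + 13)² = (-50625/4 + 13)² = (-50573/4)² = 2557628329/16 ≈ 1.5985e+8)
1/(O + c(-1*(-1))) = 1/(2557628329/16 - ⅙) = 1/(7672884979/48) = 48/7672884979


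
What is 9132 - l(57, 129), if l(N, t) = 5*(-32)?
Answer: 9292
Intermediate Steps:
l(N, t) = -160
9132 - l(57, 129) = 9132 - 1*(-160) = 9132 + 160 = 9292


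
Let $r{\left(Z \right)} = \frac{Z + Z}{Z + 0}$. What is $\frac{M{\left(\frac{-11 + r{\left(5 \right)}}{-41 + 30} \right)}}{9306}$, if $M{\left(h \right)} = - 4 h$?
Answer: $- \frac{2}{5687} \approx -0.00035168$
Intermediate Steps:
$r{\left(Z \right)} = 2$ ($r{\left(Z \right)} = \frac{2 Z}{Z} = 2$)
$\frac{M{\left(\frac{-11 + r{\left(5 \right)}}{-41 + 30} \right)}}{9306} = \frac{\left(-4\right) \frac{-11 + 2}{-41 + 30}}{9306} = - 4 \left(- \frac{9}{-11}\right) \frac{1}{9306} = - 4 \left(\left(-9\right) \left(- \frac{1}{11}\right)\right) \frac{1}{9306} = \left(-4\right) \frac{9}{11} \cdot \frac{1}{9306} = \left(- \frac{36}{11}\right) \frac{1}{9306} = - \frac{2}{5687}$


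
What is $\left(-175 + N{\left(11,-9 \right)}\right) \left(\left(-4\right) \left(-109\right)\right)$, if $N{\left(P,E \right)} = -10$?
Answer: $-80660$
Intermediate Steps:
$\left(-175 + N{\left(11,-9 \right)}\right) \left(\left(-4\right) \left(-109\right)\right) = \left(-175 - 10\right) \left(\left(-4\right) \left(-109\right)\right) = \left(-185\right) 436 = -80660$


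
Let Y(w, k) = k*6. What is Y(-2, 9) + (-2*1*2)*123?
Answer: -438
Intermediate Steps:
Y(w, k) = 6*k
Y(-2, 9) + (-2*1*2)*123 = 6*9 + (-2*1*2)*123 = 54 - 2*2*123 = 54 - 4*123 = 54 - 492 = -438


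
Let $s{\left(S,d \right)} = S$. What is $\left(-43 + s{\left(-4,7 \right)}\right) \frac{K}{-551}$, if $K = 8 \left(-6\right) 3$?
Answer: $- \frac{6768}{551} \approx -12.283$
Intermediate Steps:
$K = -144$ ($K = \left(-48\right) 3 = -144$)
$\left(-43 + s{\left(-4,7 \right)}\right) \frac{K}{-551} = \left(-43 - 4\right) \left(- \frac{144}{-551}\right) = - 47 \left(\left(-144\right) \left(- \frac{1}{551}\right)\right) = \left(-47\right) \frac{144}{551} = - \frac{6768}{551}$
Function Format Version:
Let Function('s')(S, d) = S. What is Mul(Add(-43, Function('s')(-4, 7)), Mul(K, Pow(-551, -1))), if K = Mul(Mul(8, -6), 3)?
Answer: Rational(-6768, 551) ≈ -12.283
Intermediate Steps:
K = -144 (K = Mul(-48, 3) = -144)
Mul(Add(-43, Function('s')(-4, 7)), Mul(K, Pow(-551, -1))) = Mul(Add(-43, -4), Mul(-144, Pow(-551, -1))) = Mul(-47, Mul(-144, Rational(-1, 551))) = Mul(-47, Rational(144, 551)) = Rational(-6768, 551)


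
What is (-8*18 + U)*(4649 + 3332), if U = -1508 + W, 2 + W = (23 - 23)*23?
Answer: -13200574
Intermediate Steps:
W = -2 (W = -2 + (23 - 23)*23 = -2 + 0*23 = -2 + 0 = -2)
U = -1510 (U = -1508 - 2 = -1510)
(-8*18 + U)*(4649 + 3332) = (-8*18 - 1510)*(4649 + 3332) = (-144 - 1510)*7981 = -1654*7981 = -13200574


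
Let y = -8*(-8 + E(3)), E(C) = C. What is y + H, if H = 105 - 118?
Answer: 27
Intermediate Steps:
H = -13
y = 40 (y = -8*(-8 + 3) = -8*(-5) = 40)
y + H = 40 - 13 = 27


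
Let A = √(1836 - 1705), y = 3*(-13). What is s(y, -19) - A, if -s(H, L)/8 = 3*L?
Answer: 456 - √131 ≈ 444.55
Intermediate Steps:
y = -39
s(H, L) = -24*L
A = √131 ≈ 11.446
s(y, -19) - A = -24*(-19) - √131 = 456 - √131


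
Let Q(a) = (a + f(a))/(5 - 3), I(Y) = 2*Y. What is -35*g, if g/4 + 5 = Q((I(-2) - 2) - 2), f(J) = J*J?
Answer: -3220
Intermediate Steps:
f(J) = J²
Q(a) = a/2 + a²/2 (Q(a) = (a + a²)/(5 - 3) = (a + a²)/2 = (a + a²)*(½) = a/2 + a²/2)
g = 92 (g = -20 + 4*(((2*(-2) - 2) - 2)*(1 + ((2*(-2) - 2) - 2))/2) = -20 + 4*(((-4 - 2) - 2)*(1 + ((-4 - 2) - 2))/2) = -20 + 4*((-6 - 2)*(1 + (-6 - 2))/2) = -20 + 4*((½)*(-8)*(1 - 8)) = -20 + 4*((½)*(-8)*(-7)) = -20 + 4*28 = -20 + 112 = 92)
-35*g = -35*92 = -3220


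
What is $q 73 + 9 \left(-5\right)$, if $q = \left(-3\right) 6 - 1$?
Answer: $-1432$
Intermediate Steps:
$q = -19$ ($q = -18 - 1 = -19$)
$q 73 + 9 \left(-5\right) = \left(-19\right) 73 + 9 \left(-5\right) = -1387 - 45 = -1432$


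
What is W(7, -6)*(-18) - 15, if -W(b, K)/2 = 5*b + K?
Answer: 1029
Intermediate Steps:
W(b, K) = -10*b - 2*K (W(b, K) = -2*(5*b + K) = -2*(K + 5*b) = -10*b - 2*K)
W(7, -6)*(-18) - 15 = (-10*7 - 2*(-6))*(-18) - 15 = (-70 + 12)*(-18) - 15 = -58*(-18) - 15 = 1044 - 15 = 1029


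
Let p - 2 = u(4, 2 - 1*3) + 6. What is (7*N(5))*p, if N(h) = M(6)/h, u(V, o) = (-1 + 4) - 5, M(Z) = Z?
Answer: 252/5 ≈ 50.400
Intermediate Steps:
u(V, o) = -2 (u(V, o) = 3 - 5 = -2)
p = 6 (p = 2 + (-2 + 6) = 2 + 4 = 6)
N(h) = 6/h
(7*N(5))*p = (7*(6/5))*6 = (42/5)*6 = 252/5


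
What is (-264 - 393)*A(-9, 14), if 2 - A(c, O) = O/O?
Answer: -657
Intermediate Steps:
A(c, O) = 1 (A(c, O) = 2 - O/O = 2 - 1*1 = 2 - 1 = 1)
(-264 - 393)*A(-9, 14) = (-264 - 393)*1 = -657*1 = -657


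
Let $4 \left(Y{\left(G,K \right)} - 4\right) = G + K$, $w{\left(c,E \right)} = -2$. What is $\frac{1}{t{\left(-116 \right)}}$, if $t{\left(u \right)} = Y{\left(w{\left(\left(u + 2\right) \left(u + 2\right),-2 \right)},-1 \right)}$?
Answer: $\frac{4}{13} \approx 0.30769$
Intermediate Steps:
$Y{\left(G,K \right)} = 4 + \frac{G}{4} + \frac{K}{4}$ ($Y{\left(G,K \right)} = 4 + \frac{G + K}{4} = 4 + \left(\frac{G}{4} + \frac{K}{4}\right) = 4 + \frac{G}{4} + \frac{K}{4}$)
$t{\left(u \right)} = \frac{13}{4}$ ($t{\left(u \right)} = 4 + \frac{1}{4} \left(-2\right) + \frac{1}{4} \left(-1\right) = 4 - \frac{1}{2} - \frac{1}{4} = \frac{13}{4}$)
$\frac{1}{t{\left(-116 \right)}} = \frac{1}{\frac{13}{4}} = \frac{4}{13}$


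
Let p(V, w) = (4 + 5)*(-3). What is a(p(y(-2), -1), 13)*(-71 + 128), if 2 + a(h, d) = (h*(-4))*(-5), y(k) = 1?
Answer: -30894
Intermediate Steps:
p(V, w) = -27 (p(V, w) = 9*(-3) = -27)
a(h, d) = -2 + 20*h (a(h, d) = -2 + (h*(-4))*(-5) = -2 - 4*h*(-5) = -2 + 20*h)
a(p(y(-2), -1), 13)*(-71 + 128) = (-2 + 20*(-27))*(-71 + 128) = (-2 - 540)*57 = -542*57 = -30894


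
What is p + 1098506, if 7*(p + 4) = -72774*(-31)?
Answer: 9945508/7 ≈ 1.4208e+6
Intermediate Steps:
p = 2255966/7 (p = -4 + (-72774*(-31))/7 = -4 + (⅐)*2255994 = -4 + 2255994/7 = 2255966/7 ≈ 3.2228e+5)
p + 1098506 = 2255966/7 + 1098506 = 9945508/7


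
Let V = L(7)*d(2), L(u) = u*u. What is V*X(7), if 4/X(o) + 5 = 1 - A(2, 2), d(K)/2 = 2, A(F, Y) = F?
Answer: -392/3 ≈ -130.67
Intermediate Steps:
d(K) = 4 (d(K) = 2*2 = 4)
L(u) = u²
X(o) = -⅔ (X(o) = 4/(-5 + (1 - 1*2)) = 4/(-5 + (1 - 2)) = 4/(-5 - 1) = 4/(-6) = 4*(-⅙) = -⅔)
V = 196 (V = 7²*4 = 49*4 = 196)
V*X(7) = 196*(-⅔) = -392/3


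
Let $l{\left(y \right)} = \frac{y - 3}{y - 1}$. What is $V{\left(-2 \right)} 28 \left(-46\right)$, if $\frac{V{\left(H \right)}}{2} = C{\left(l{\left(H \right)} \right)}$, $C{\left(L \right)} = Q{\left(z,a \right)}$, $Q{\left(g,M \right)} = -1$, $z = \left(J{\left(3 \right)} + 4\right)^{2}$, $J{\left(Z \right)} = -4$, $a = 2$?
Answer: $2576$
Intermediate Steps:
$z = 0$ ($z = \left(-4 + 4\right)^{2} = 0^{2} = 0$)
$l{\left(y \right)} = \frac{-3 + y}{-1 + y}$
$C{\left(L \right)} = -1$
$V{\left(H \right)} = -2$ ($V{\left(H \right)} = 2 \left(-1\right) = -2$)
$V{\left(-2 \right)} 28 \left(-46\right) = \left(-2\right) 28 \left(-46\right) = \left(-56\right) \left(-46\right) = 2576$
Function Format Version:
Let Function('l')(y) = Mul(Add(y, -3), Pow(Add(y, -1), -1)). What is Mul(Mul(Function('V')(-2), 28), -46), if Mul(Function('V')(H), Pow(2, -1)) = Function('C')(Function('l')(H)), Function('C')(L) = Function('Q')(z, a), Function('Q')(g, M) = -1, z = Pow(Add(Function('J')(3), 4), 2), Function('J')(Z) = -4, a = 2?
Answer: 2576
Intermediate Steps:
z = 0 (z = Pow(Add(-4, 4), 2) = Pow(0, 2) = 0)
Function('l')(y) = Mul(Pow(Add(-1, y), -1), Add(-3, y)) (Function('l')(y) = Mul(Add(-3, y), Pow(Add(-1, y), -1)) = Mul(Pow(Add(-1, y), -1), Add(-3, y)))
Function('C')(L) = -1
Function('V')(H) = -2 (Function('V')(H) = Mul(2, -1) = -2)
Mul(Mul(Function('V')(-2), 28), -46) = Mul(Mul(-2, 28), -46) = Mul(-56, -46) = 2576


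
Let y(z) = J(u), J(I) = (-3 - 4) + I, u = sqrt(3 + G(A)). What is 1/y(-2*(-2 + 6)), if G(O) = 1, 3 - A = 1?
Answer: -1/5 ≈ -0.20000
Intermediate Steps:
A = 2 (A = 3 - 1*1 = 3 - 1 = 2)
u = 2 (u = sqrt(3 + 1) = sqrt(4) = 2)
J(I) = -7 + I
y(z) = -5 (y(z) = -7 + 2 = -5)
1/y(-2*(-2 + 6)) = 1/(-5) = -1/5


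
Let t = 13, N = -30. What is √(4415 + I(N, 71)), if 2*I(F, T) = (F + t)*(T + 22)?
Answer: √14498/2 ≈ 60.204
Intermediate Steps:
I(F, T) = (13 + F)*(22 + T)/2 (I(F, T) = ((F + 13)*(T + 22))/2 = ((13 + F)*(22 + T))/2 = (13 + F)*(22 + T)/2)
√(4415 + I(N, 71)) = √(4415 + (143 + 11*(-30) + (13/2)*71 + (½)*(-30)*71)) = √(4415 + (143 - 330 + 923/2 - 1065)) = √(4415 - 1581/2) = √(7249/2) = √14498/2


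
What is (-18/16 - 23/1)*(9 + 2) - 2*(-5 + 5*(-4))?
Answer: -1723/8 ≈ -215.38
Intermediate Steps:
(-18/16 - 23/1)*(9 + 2) - 2*(-5 + 5*(-4)) = (-18*1/16 - 23*1)*11 - 2*(-5 - 20) = (-9/8 - 23)*11 - 2*(-25) = -193/8*11 + 50 = -2123/8 + 50 = -1723/8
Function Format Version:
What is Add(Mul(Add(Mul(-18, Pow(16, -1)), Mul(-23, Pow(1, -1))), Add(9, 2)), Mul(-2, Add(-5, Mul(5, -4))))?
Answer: Rational(-1723, 8) ≈ -215.38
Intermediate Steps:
Add(Mul(Add(Mul(-18, Pow(16, -1)), Mul(-23, Pow(1, -1))), Add(9, 2)), Mul(-2, Add(-5, Mul(5, -4)))) = Add(Mul(Add(Mul(-18, Rational(1, 16)), Mul(-23, 1)), 11), Mul(-2, Add(-5, -20))) = Add(Mul(Add(Rational(-9, 8), -23), 11), Mul(-2, -25)) = Add(Mul(Rational(-193, 8), 11), 50) = Add(Rational(-2123, 8), 50) = Rational(-1723, 8)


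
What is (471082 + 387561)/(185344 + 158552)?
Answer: 858643/343896 ≈ 2.4968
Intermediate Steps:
(471082 + 387561)/(185344 + 158552) = 858643/343896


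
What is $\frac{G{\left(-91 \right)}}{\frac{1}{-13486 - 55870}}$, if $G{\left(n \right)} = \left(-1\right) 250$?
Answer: $17339000$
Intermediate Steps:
$G{\left(n \right)} = -250$
$\frac{G{\left(-91 \right)}}{\frac{1}{-13486 - 55870}} = - \frac{250}{\frac{1}{-13486 - 55870}} = - \frac{250}{\frac{1}{-69356}} = - \frac{250}{- \frac{1}{69356}} = \left(-250\right) \left(-69356\right) = 17339000$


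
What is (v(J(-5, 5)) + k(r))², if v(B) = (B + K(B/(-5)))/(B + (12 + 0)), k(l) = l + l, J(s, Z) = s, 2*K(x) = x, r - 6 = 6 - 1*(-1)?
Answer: 126025/196 ≈ 642.98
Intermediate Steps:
r = 13 (r = 6 + (6 - 1*(-1)) = 6 + (6 + 1) = 6 + 7 = 13)
K(x) = x/2
k(l) = 2*l
v(B) = 9*B/(10*(12 + B)) (v(B) = (B + (B/(-5))/2)/(B + (12 + 0)) = (B + (B*(-⅕))/2)/(B + 12) = (B + (-B/5)/2)/(12 + B) = (B - B/10)/(12 + B) = (9*B/10)/(12 + B) = 9*B/(10*(12 + B)))
(v(J(-5, 5)) + k(r))² = ((9/10)*(-5)/(12 - 5) + 2*13)² = ((9/10)*(-5)/7 + 26)² = ((9/10)*(-5)*(⅐) + 26)² = (-9/14 + 26)² = (355/14)² = 126025/196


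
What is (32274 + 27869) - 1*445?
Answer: 59698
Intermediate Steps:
(32274 + 27869) - 1*445 = 60143 - 445 = 59698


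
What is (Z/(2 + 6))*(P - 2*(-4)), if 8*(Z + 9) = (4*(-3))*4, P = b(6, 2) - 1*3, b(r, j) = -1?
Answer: -15/2 ≈ -7.5000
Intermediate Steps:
P = -4 (P = -1 - 1*3 = -1 - 3 = -4)
Z = -15 (Z = -9 + ((4*(-3))*4)/8 = -9 + (-12*4)/8 = -9 + (1/8)*(-48) = -9 - 6 = -15)
(Z/(2 + 6))*(P - 2*(-4)) = (-15/(2 + 6))*(-4 - 2*(-4)) = (-15/8)*(-4 + 8) = -15*1/8*4 = -15/8*4 = -15/2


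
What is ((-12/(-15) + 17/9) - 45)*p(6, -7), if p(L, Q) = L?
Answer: -3808/15 ≈ -253.87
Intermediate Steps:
((-12/(-15) + 17/9) - 45)*p(6, -7) = ((-12/(-15) + 17/9) - 45)*6 = ((-12*(-1/15) + 17*(⅑)) - 45)*6 = ((⅘ + 17/9) - 45)*6 = (121/45 - 45)*6 = -1904/45*6 = -3808/15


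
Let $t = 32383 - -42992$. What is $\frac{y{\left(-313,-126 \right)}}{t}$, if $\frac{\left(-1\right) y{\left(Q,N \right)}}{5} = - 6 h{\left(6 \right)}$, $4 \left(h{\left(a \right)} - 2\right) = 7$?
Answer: $\frac{1}{670} \approx 0.0014925$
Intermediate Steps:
$h{\left(a \right)} = \frac{15}{4}$ ($h{\left(a \right)} = 2 + \frac{1}{4} \cdot 7 = 2 + \frac{7}{4} = \frac{15}{4}$)
$y{\left(Q,N \right)} = \frac{225}{2}$ ($y{\left(Q,N \right)} = - 5 \left(\left(-6\right) \frac{15}{4}\right) = \left(-5\right) \left(- \frac{45}{2}\right) = \frac{225}{2}$)
$t = 75375$ ($t = 32383 + 42992 = 75375$)
$\frac{y{\left(-313,-126 \right)}}{t} = \frac{225}{2 \cdot 75375} = \frac{225}{2} \cdot \frac{1}{75375} = \frac{1}{670}$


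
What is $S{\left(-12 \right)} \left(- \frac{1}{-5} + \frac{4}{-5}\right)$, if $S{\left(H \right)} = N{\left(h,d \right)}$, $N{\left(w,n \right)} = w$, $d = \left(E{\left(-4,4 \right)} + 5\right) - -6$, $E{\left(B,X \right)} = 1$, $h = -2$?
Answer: $\frac{6}{5} \approx 1.2$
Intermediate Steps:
$d = 12$ ($d = \left(1 + 5\right) - -6 = 6 + 6 = 12$)
$S{\left(H \right)} = -2$
$S{\left(-12 \right)} \left(- \frac{1}{-5} + \frac{4}{-5}\right) = - 2 \left(- \frac{1}{-5} + \frac{4}{-5}\right) = - 2 \left(\left(-1\right) \left(- \frac{1}{5}\right) + 4 \left(- \frac{1}{5}\right)\right) = - 2 \left(\frac{1}{5} - \frac{4}{5}\right) = \left(-2\right) \left(- \frac{3}{5}\right) = \frac{6}{5}$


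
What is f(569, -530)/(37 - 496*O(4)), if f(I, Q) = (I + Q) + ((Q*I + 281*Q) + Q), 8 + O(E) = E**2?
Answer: 450991/3931 ≈ 114.73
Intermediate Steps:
O(E) = -8 + E**2
f(I, Q) = I + 283*Q + I*Q (f(I, Q) = (I + Q) + ((I*Q + 281*Q) + Q) = (I + Q) + ((281*Q + I*Q) + Q) = (I + Q) + (282*Q + I*Q) = I + 283*Q + I*Q)
f(569, -530)/(37 - 496*O(4)) = (569 + 283*(-530) + 569*(-530))/(37 - 496*(-8 + 4**2)) = (569 - 149990 - 301570)/(37 - 496*(-8 + 16)) = -450991/(37 - 496*8) = -450991/(37 - 3968) = -450991/(-3931) = -450991*(-1/3931) = 450991/3931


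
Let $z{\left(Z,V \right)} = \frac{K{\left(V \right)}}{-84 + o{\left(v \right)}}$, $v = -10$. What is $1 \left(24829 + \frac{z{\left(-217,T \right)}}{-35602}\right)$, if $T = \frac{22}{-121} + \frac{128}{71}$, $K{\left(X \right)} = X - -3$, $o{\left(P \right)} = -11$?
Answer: $\frac{65585564896919}{2641490390} \approx 24829.0$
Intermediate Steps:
$K{\left(X \right)} = 3 + X$ ($K{\left(X \right)} = X + 3 = 3 + X$)
$T = \frac{1266}{781}$ ($T = 22 \left(- \frac{1}{121}\right) + 128 \cdot \frac{1}{71} = - \frac{2}{11} + \frac{128}{71} = \frac{1266}{781} \approx 1.621$)
$z{\left(Z,V \right)} = - \frac{3}{95} - \frac{V}{95}$ ($z{\left(Z,V \right)} = \frac{3 + V}{-84 - 11} = \frac{3 + V}{-95} = \left(3 + V\right) \left(- \frac{1}{95}\right) = - \frac{3}{95} - \frac{V}{95}$)
$1 \left(24829 + \frac{z{\left(-217,T \right)}}{-35602}\right) = 1 \left(24829 + \frac{- \frac{3}{95} - \frac{1266}{74195}}{-35602}\right) = 1 \left(24829 + \left(- \frac{3}{95} - \frac{1266}{74195}\right) \left(- \frac{1}{35602}\right)\right) = 1 \left(24829 - - \frac{3609}{2641490390}\right) = 1 \left(24829 + \frac{3609}{2641490390}\right) = 1 \cdot \frac{65585564896919}{2641490390} = \frac{65585564896919}{2641490390}$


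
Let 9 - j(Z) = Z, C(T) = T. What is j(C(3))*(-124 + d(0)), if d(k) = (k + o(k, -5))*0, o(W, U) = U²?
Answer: -744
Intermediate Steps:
j(Z) = 9 - Z
d(k) = 0 (d(k) = (k + (-5)²)*0 = (k + 25)*0 = (25 + k)*0 = 0)
j(C(3))*(-124 + d(0)) = (9 - 1*3)*(-124 + 0) = (9 - 3)*(-124) = 6*(-124) = -744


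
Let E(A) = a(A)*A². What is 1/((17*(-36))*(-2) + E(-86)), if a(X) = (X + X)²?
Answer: 1/218804488 ≈ 4.5703e-9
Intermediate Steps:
a(X) = 4*X² (a(X) = (2*X)² = 4*X²)
E(A) = 4*A⁴ (E(A) = (4*A²)*A² = 4*A⁴)
1/((17*(-36))*(-2) + E(-86)) = 1/((17*(-36))*(-2) + 4*(-86)⁴) = 1/(-612*(-2) + 4*54700816) = 1/(1224 + 218803264) = 1/218804488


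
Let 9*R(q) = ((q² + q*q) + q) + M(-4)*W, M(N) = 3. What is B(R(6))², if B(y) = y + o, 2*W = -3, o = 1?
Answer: 3025/36 ≈ 84.028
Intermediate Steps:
W = -3/2 (W = (½)*(-3) = -3/2 ≈ -1.5000)
R(q) = -½ + q/9 + 2*q²/9 (R(q) = (((q² + q*q) + q) + 3*(-3/2))/9 = (((q² + q²) + q) - 9/2)/9 = ((2*q² + q) - 9/2)/9 = ((q + 2*q²) - 9/2)/9 = (-9/2 + q + 2*q²)/9 = -½ + q/9 + 2*q²/9)
B(y) = 1 + y (B(y) = y + 1 = 1 + y)
B(R(6))² = (1 + (-½ + (⅑)*6 + (2/9)*6²))² = (1 + (-½ + ⅔ + (2/9)*36))² = (1 + (-½ + ⅔ + 8))² = (1 + 49/6)² = (55/6)² = 3025/36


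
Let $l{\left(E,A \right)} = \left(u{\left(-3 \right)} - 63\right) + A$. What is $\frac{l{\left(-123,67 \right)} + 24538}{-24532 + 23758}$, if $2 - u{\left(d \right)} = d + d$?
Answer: $- \frac{12275}{387} \approx -31.718$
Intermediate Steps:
$u{\left(d \right)} = 2 - 2 d$ ($u{\left(d \right)} = 2 - \left(d + d\right) = 2 - 2 d$)
$l{\left(E,A \right)} = -55 + A$ ($l{\left(E,A \right)} = \left(\left(2 - -6\right) - 63\right) + A = \left(\left(2 + 6\right) - 63\right) + A = \left(8 - 63\right) + A = -55 + A$)
$\frac{l{\left(-123,67 \right)} + 24538}{-24532 + 23758} = \frac{\left(-55 + 67\right) + 24538}{-24532 + 23758} = \frac{12 + 24538}{-774} = 24550 \left(- \frac{1}{774}\right) = - \frac{12275}{387}$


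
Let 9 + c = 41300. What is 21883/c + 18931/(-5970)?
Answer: -651038411/246507270 ≈ -2.6411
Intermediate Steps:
c = 41291 (c = -9 + 41300 = 41291)
21883/c + 18931/(-5970) = 21883/41291 + 18931/(-5970) = 21883*(1/41291) + 18931*(-1/5970) = 21883/41291 - 18931/5970 = -651038411/246507270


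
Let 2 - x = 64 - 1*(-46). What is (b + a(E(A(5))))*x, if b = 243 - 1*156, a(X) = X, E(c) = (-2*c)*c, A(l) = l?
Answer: -3996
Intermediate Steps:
E(c) = -2*c²
b = 87 (b = 243 - 156 = 87)
x = -108 (x = 2 - (64 - 1*(-46)) = 2 - (64 + 46) = 2 - 1*110 = 2 - 110 = -108)
(b + a(E(A(5))))*x = (87 - 2*5²)*(-108) = (87 - 2*25)*(-108) = (87 - 50)*(-108) = 37*(-108) = -3996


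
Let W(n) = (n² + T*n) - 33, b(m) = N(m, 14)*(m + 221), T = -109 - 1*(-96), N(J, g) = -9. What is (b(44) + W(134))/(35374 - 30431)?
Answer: 13796/4943 ≈ 2.7910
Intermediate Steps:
T = -13 (T = -109 + 96 = -13)
b(m) = -1989 - 9*m (b(m) = -9*(m + 221) = -9*(221 + m) = -1989 - 9*m)
W(n) = -33 + n² - 13*n (W(n) = (n² - 13*n) - 33 = -33 + n² - 13*n)
(b(44) + W(134))/(35374 - 30431) = ((-1989 - 9*44) + (-33 + 134² - 13*134))/(35374 - 30431) = ((-1989 - 396) + (-33 + 17956 - 1742))/4943 = (-2385 + 16181)*(1/4943) = 13796*(1/4943) = 13796/4943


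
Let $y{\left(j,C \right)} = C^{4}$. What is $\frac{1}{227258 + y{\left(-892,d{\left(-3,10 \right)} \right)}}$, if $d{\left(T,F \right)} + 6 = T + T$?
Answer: $\frac{1}{247994} \approx 4.0324 \cdot 10^{-6}$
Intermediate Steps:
$d{\left(T,F \right)} = -6 + 2 T$ ($d{\left(T,F \right)} = -6 + \left(T + T\right) = -6 + 2 T$)
$\frac{1}{227258 + y{\left(-892,d{\left(-3,10 \right)} \right)}} = \frac{1}{227258 + \left(-6 + 2 \left(-3\right)\right)^{4}} = \frac{1}{227258 + \left(-6 - 6\right)^{4}} = \frac{1}{227258 + \left(-12\right)^{4}} = \frac{1}{227258 + 20736} = \frac{1}{247994}$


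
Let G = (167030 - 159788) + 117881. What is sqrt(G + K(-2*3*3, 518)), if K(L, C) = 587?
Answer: sqrt(125710) ≈ 354.56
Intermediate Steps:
G = 125123 (G = 7242 + 117881 = 125123)
sqrt(G + K(-2*3*3, 518)) = sqrt(125123 + 587) = sqrt(125710)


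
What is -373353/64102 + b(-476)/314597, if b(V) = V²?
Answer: -102931758989/20166296894 ≈ -5.1041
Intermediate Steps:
-373353/64102 + b(-476)/314597 = -373353/64102 + (-476)²/314597 = -373353*1/64102 + 226576*(1/314597) = -373353/64102 + 226576/314597 = -102931758989/20166296894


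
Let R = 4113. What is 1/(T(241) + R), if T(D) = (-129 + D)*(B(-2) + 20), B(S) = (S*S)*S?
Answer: 1/5457 ≈ 0.00018325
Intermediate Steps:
B(S) = S**3 (B(S) = S**2*S = S**3)
T(D) = -1548 + 12*D (T(D) = (-129 + D)*((-2)**3 + 20) = (-129 + D)*(-8 + 20) = (-129 + D)*12 = -1548 + 12*D)
1/(T(241) + R) = 1/((-1548 + 12*241) + 4113) = 1/((-1548 + 2892) + 4113) = 1/(1344 + 4113) = 1/5457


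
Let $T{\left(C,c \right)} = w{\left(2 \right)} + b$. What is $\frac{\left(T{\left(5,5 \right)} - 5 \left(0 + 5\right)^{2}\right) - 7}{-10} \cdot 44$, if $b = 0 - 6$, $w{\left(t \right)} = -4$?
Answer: $\frac{3124}{5} \approx 624.8$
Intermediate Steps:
$b = -6$ ($b = 0 - 6 = -6$)
$T{\left(C,c \right)} = -10$ ($T{\left(C,c \right)} = -4 - 6 = -10$)
$\frac{\left(T{\left(5,5 \right)} - 5 \left(0 + 5\right)^{2}\right) - 7}{-10} \cdot 44 = \frac{\left(-10 - 5 \left(0 + 5\right)^{2}\right) - 7}{-10} \cdot 44 = \left(\left(-10 - 5 \cdot 5^{2}\right) - 7\right) \left(- \frac{1}{10}\right) 44 = \left(\left(-10 - 125\right) - 7\right) \left(- \frac{1}{10}\right) 44 = \left(-135 - 7\right) \left(- \frac{1}{10}\right) 44 = \left(-142\right) \left(- \frac{1}{10}\right) 44 = \frac{71}{5} \cdot 44 = \frac{3124}{5}$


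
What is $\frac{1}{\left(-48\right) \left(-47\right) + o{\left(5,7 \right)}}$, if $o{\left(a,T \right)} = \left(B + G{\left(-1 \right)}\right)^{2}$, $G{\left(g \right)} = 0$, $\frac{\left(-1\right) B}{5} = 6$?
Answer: $\frac{1}{3156} \approx 0.00031686$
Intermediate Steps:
$B = -30$ ($B = \left(-5\right) 6 = -30$)
$o{\left(a,T \right)} = 900$ ($o{\left(a,T \right)} = \left(-30 + 0\right)^{2} = \left(-30\right)^{2} = 900$)
$\frac{1}{\left(-48\right) \left(-47\right) + o{\left(5,7 \right)}} = \frac{1}{\left(-48\right) \left(-47\right) + 900} = \frac{1}{2256 + 900} = \frac{1}{3156}$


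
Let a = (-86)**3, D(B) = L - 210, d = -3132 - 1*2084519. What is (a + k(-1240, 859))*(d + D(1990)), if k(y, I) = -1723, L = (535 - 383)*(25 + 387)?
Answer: 1291653628623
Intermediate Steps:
L = 62624 (L = 152*412 = 62624)
d = -2087651 (d = -3132 - 2084519 = -2087651)
D(B) = 62414 (D(B) = 62624 - 210 = 62414)
a = -636056
(a + k(-1240, 859))*(d + D(1990)) = (-636056 - 1723)*(-2087651 + 62414) = -637779*(-2025237) = 1291653628623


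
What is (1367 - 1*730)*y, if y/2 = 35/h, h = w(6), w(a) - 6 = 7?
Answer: 3430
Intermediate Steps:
w(a) = 13 (w(a) = 6 + 7 = 13)
h = 13
y = 70/13 (y = 2*(35/13) = 70/13 ≈ 5.3846)
(1367 - 1*730)*y = (1367 - 1*730)*(70/13) = (1367 - 730)*(70/13) = 637*(70/13) = 3430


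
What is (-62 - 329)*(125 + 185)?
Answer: -121210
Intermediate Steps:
(-62 - 329)*(125 + 185) = -391*310 = -121210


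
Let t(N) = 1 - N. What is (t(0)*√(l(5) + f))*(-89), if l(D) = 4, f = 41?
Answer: -267*√5 ≈ -597.03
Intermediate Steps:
(t(0)*√(l(5) + f))*(-89) = ((1 - 1*0)*√(4 + 41))*(-89) = ((1 + 0)*√45)*(-89) = (1*(3*√5))*(-89) = (3*√5)*(-89) = -267*√5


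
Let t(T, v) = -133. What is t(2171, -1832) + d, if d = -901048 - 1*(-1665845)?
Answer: 764664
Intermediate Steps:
d = 764797 (d = -901048 + 1665845 = 764797)
t(2171, -1832) + d = -133 + 764797 = 764664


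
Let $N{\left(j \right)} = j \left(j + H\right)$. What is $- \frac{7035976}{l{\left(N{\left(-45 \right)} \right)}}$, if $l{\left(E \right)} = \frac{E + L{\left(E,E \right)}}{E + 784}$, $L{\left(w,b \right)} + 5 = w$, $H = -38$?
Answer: $- \frac{31795575544}{7465} \approx -4.2593 \cdot 10^{6}$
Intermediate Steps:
$L{\left(w,b \right)} = -5 + w$
$N{\left(j \right)} = j \left(-38 + j\right)$ ($N{\left(j \right)} = j \left(j - 38\right) = j \left(-38 + j\right)$)
$l{\left(E \right)} = \frac{-5 + 2 E}{784 + E}$ ($l{\left(E \right)} = \frac{E + \left(-5 + E\right)}{E + 784} = \frac{-5 + 2 E}{784 + E}$)
$- \frac{7035976}{l{\left(N{\left(-45 \right)} \right)}} = - \frac{7035976}{\frac{1}{784 - 45 \left(-38 - 45\right)} \left(-5 + 2 \left(- 45 \left(-38 - 45\right)\right)\right)} = - \frac{7035976}{\frac{1}{784 - -3735} \left(-5 + 2 \left(\left(-45\right) \left(-83\right)\right)\right)} = - \frac{7035976}{\frac{1}{784 + 3735} \left(-5 + 2 \cdot 3735\right)} = - \frac{7035976}{\frac{1}{4519} \left(-5 + 7470\right)} = - \frac{7035976}{\frac{1}{4519} \cdot 7465} = - \frac{7035976}{\frac{7465}{4519}} = \left(-7035976\right) \frac{4519}{7465} = - \frac{31795575544}{7465}$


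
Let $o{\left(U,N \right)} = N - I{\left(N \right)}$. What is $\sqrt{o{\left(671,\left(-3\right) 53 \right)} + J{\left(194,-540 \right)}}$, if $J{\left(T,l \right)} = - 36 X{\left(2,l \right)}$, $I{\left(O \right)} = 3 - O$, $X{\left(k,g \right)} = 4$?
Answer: $i \sqrt{465} \approx 21.564 i$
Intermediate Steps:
$J{\left(T,l \right)} = -144$ ($J{\left(T,l \right)} = \left(-36\right) 4 = -144$)
$o{\left(U,N \right)} = -3 + 2 N$ ($o{\left(U,N \right)} = N - \left(3 - N\right) = N + \left(-3 + N\right) = -3 + 2 N$)
$\sqrt{o{\left(671,\left(-3\right) 53 \right)} + J{\left(194,-540 \right)}} = \sqrt{\left(-3 + 2 \left(\left(-3\right) 53\right)\right) - 144} = \sqrt{\left(-3 + 2 \left(-159\right)\right) - 144} = \sqrt{\left(-3 - 318\right) - 144} = \sqrt{-321 - 144} = \sqrt{-465} = i \sqrt{465}$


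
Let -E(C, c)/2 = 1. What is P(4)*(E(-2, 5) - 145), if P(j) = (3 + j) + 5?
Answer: -1764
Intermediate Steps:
E(C, c) = -2 (E(C, c) = -2*1 = -2)
P(j) = 8 + j
P(4)*(E(-2, 5) - 145) = (8 + 4)*(-2 - 145) = 12*(-147) = -1764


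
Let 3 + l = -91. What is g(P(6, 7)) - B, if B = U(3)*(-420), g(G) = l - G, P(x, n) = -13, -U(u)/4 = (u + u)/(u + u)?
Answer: -1761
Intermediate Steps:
U(u) = -4 (U(u) = -4*(u + u)/(u + u) = -4*2*u/(2*u) = -4*2*u*1/(2*u) = -4*1 = -4)
l = -94 (l = -3 - 91 = -94)
g(G) = -94 - G
B = 1680 (B = -4*(-420) = 1680)
g(P(6, 7)) - B = (-94 - 1*(-13)) - 1*1680 = (-94 + 13) - 1680 = -81 - 1680 = -1761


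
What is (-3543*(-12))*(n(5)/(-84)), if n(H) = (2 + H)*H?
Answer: -17715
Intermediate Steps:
n(H) = H*(2 + H)
(-3543*(-12))*(n(5)/(-84)) = (-3543*(-12))*((5*(2 + 5))/(-84)) = 42516*((5*7)*(-1/84)) = 42516*(35*(-1/84)) = 42516*(-5/12) = -17715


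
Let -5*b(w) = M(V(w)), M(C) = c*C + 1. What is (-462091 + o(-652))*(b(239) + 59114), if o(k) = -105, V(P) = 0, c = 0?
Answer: -136610809524/5 ≈ -2.7322e+10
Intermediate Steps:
M(C) = 1 (M(C) = 0*C + 1 = 0 + 1 = 1)
b(w) = -⅕ (b(w) = -⅕*1 = -⅕)
(-462091 + o(-652))*(b(239) + 59114) = (-462091 - 105)*(-⅕ + 59114) = -462196*295569/5 = -136610809524/5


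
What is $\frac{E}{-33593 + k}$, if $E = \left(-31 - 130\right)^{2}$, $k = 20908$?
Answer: $- \frac{25921}{12685} \approx -2.0434$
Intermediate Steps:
$E = 25921$ ($E = \left(-161\right)^{2} = 25921$)
$\frac{E}{-33593 + k} = \frac{25921}{-33593 + 20908} = \frac{25921}{-12685} = 25921 \left(- \frac{1}{12685}\right) = - \frac{25921}{12685}$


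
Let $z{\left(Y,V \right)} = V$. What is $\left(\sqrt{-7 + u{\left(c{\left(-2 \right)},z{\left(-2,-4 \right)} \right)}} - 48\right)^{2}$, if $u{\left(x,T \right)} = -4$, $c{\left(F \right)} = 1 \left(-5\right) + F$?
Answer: $\left(48 - i \sqrt{11}\right)^{2} \approx 2293.0 - 318.4 i$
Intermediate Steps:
$c{\left(F \right)} = -5 + F$
$\left(\sqrt{-7 + u{\left(c{\left(-2 \right)},z{\left(-2,-4 \right)} \right)}} - 48\right)^{2} = \left(\sqrt{-7 - 4} - 48\right)^{2} = \left(\sqrt{-11} - 48\right)^{2} = \left(i \sqrt{11} - 48\right)^{2} = \left(-48 + i \sqrt{11}\right)^{2}$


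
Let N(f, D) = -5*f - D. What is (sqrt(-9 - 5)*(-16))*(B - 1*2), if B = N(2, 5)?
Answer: 272*I*sqrt(14) ≈ 1017.7*I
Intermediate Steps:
N(f, D) = -D - 5*f
B = -15 (B = -1*5 - 5*2 = -5 - 10 = -15)
(sqrt(-9 - 5)*(-16))*(B - 1*2) = (sqrt(-9 - 5)*(-16))*(-15 - 1*2) = (sqrt(-14)*(-16))*(-15 - 2) = ((I*sqrt(14))*(-16))*(-17) = -16*I*sqrt(14)*(-17) = 272*I*sqrt(14)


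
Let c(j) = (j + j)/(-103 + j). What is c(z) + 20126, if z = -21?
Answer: 1247833/62 ≈ 20126.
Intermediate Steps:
c(j) = 2*j/(-103 + j) (c(j) = (2*j)/(-103 + j) = 2*j/(-103 + j))
c(z) + 20126 = 2*(-21)/(-103 - 21) + 20126 = 2*(-21)/(-124) + 20126 = 2*(-21)*(-1/124) + 20126 = 21/62 + 20126 = 1247833/62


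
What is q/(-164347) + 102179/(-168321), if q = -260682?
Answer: 27085442809/27663051387 ≈ 0.97912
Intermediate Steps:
q/(-164347) + 102179/(-168321) = -260682/(-164347) + 102179/(-168321) = -260682*(-1/164347) + 102179*(-1/168321) = 260682/164347 - 102179/168321 = 27085442809/27663051387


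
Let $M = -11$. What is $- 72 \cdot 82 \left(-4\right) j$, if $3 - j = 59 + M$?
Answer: $-1062720$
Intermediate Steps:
$j = -45$ ($j = 3 - \left(59 - 11\right) = 3 - 48 = -45$)
$- 72 \cdot 82 \left(-4\right) j = - 72 \cdot 82 \left(-4\right) \left(-45\right) = \left(-72\right) \left(-328\right) \left(-45\right) = 23616 \left(-45\right) = -1062720$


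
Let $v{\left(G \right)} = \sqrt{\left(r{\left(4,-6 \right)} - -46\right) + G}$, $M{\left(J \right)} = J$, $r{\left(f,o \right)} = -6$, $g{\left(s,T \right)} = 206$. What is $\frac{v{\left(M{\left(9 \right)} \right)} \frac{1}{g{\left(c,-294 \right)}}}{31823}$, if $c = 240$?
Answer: $\frac{7}{6555538} \approx 1.0678 \cdot 10^{-6}$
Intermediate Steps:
$v{\left(G \right)} = \sqrt{40 + G}$ ($v{\left(G \right)} = \sqrt{\left(-6 - -46\right) + G} = \sqrt{\left(-6 + 46\right) + G} = \sqrt{40 + G}$)
$\frac{v{\left(M{\left(9 \right)} \right)} \frac{1}{g{\left(c,-294 \right)}}}{31823} = \frac{\sqrt{40 + 9} \cdot \frac{1}{206}}{31823} = \sqrt{49} \cdot \frac{1}{206} \cdot \frac{1}{31823} = 7 \cdot \frac{1}{206} \cdot \frac{1}{31823} = \frac{7}{206} \cdot \frac{1}{31823} = \frac{7}{6555538}$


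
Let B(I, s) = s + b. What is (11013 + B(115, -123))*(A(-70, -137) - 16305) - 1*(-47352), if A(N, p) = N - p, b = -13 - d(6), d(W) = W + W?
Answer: -176378518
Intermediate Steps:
d(W) = 2*W
b = -25 (b = -13 - 2*6 = -13 - 1*12 = -13 - 12 = -25)
B(I, s) = -25 + s (B(I, s) = s - 25 = -25 + s)
(11013 + B(115, -123))*(A(-70, -137) - 16305) - 1*(-47352) = (11013 + (-25 - 123))*((-70 - 1*(-137)) - 16305) - 1*(-47352) = (11013 - 148)*((-70 + 137) - 16305) + 47352 = 10865*(67 - 16305) + 47352 = 10865*(-16238) + 47352 = -176425870 + 47352 = -176378518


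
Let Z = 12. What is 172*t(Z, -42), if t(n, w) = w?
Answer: -7224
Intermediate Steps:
172*t(Z, -42) = 172*(-42) = -7224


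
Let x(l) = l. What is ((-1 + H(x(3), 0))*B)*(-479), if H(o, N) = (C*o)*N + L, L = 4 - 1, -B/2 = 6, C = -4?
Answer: 11496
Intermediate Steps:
B = -12 (B = -2*6 = -12)
L = 3
H(o, N) = 3 - 4*N*o (H(o, N) = (-4*o)*N + 3 = -4*N*o + 3 = 3 - 4*N*o)
((-1 + H(x(3), 0))*B)*(-479) = ((-1 + (3 - 4*0*3))*(-12))*(-479) = ((-1 + (3 + 0))*(-12))*(-479) = ((-1 + 3)*(-12))*(-479) = (2*(-12))*(-479) = -24*(-479) = 11496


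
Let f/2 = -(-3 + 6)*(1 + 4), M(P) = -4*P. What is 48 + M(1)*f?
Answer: 168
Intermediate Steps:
f = -30 (f = 2*(-(-3 + 6)*(1 + 4)) = 2*(-3*5) = 2*(-1*15) = 2*(-15) = -30)
48 + M(1)*f = 48 - 4*1*(-30) = 48 - 4*(-30) = 48 + 120 = 168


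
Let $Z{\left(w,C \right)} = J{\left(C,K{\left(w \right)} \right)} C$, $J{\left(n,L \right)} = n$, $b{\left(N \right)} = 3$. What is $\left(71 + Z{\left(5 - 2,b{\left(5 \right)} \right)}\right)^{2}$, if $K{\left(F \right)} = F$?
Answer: $6400$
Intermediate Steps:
$Z{\left(w,C \right)} = C^{2}$ ($Z{\left(w,C \right)} = C C = C^{2}$)
$\left(71 + Z{\left(5 - 2,b{\left(5 \right)} \right)}\right)^{2} = \left(71 + 3^{2}\right)^{2} = \left(71 + 9\right)^{2} = 80^{2} = 6400$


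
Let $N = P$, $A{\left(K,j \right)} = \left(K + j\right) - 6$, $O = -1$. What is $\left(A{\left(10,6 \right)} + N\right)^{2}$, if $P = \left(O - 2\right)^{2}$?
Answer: $361$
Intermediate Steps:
$P = 9$ ($P = \left(-1 - 2\right)^{2} = \left(-3\right)^{2} = 9$)
$A{\left(K,j \right)} = -6 + K + j$
$N = 9$
$\left(A{\left(10,6 \right)} + N\right)^{2} = \left(\left(-6 + 10 + 6\right) + 9\right)^{2} = \left(10 + 9\right)^{2} = 19^{2} = 361$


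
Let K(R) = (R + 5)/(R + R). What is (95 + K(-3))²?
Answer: 80656/9 ≈ 8961.8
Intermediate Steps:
K(R) = (5 + R)/(2*R) (K(R) = (5 + R)/((2*R)) = (5 + R)*(1/(2*R)) = (5 + R)/(2*R))
(95 + K(-3))² = (95 + (½)*(5 - 3)/(-3))² = (95 + (½)*(-⅓)*2)² = (95 - ⅓)² = (284/3)² = 80656/9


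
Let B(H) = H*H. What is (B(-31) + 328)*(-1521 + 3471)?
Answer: 2513550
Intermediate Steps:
B(H) = H²
(B(-31) + 328)*(-1521 + 3471) = ((-31)² + 328)*(-1521 + 3471) = (961 + 328)*1950 = 1289*1950 = 2513550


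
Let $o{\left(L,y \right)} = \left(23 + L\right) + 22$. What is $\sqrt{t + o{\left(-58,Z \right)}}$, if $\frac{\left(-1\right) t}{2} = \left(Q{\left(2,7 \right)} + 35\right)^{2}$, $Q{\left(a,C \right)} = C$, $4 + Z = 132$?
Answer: $i \sqrt{3541} \approx 59.506 i$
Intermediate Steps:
$Z = 128$ ($Z = -4 + 132 = 128$)
$o{\left(L,y \right)} = 45 + L$
$t = -3528$ ($t = - 2 \left(7 + 35\right)^{2} = - 2 \cdot 42^{2} = \left(-2\right) 1764 = -3528$)
$\sqrt{t + o{\left(-58,Z \right)}} = \sqrt{-3528 + \left(45 - 58\right)} = \sqrt{-3528 - 13} = \sqrt{-3541} = i \sqrt{3541}$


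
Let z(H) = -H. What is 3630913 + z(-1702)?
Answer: 3632615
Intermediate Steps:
3630913 + z(-1702) = 3630913 - 1*(-1702) = 3630913 + 1702 = 3632615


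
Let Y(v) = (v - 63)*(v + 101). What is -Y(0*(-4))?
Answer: 6363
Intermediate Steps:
Y(v) = (-63 + v)*(101 + v)
-Y(0*(-4)) = -(-6363 + (0*(-4))² + 38*(0*(-4))) = -(-6363 + 0² + 38*0) = -(-6363 + 0 + 0) = -1*(-6363) = 6363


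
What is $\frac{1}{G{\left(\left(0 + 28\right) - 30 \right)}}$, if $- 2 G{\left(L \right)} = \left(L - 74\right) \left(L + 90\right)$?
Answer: $\frac{1}{3344} \approx 0.00029904$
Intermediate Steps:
$G{\left(L \right)} = - \frac{\left(-74 + L\right) \left(90 + L\right)}{2}$ ($G{\left(L \right)} = - \frac{\left(L - 74\right) \left(L + 90\right)}{2} = - \frac{\left(-74 + L\right) \left(90 + L\right)}{2}$)
$\frac{1}{G{\left(\left(0 + 28\right) - 30 \right)}} = \frac{1}{3330 - 8 \left(\left(0 + 28\right) - 30\right) - \frac{\left(\left(0 + 28\right) - 30\right)^{2}}{2}} = \frac{1}{3330 - 8 \left(28 - 30\right) - \frac{\left(28 - 30\right)^{2}}{2}} = \frac{1}{3330 - -16 - \frac{\left(-2\right)^{2}}{2}} = \frac{1}{3330 + 16 - 2} = \frac{1}{3344}$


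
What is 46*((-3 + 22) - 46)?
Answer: -1242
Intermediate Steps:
46*((-3 + 22) - 46) = 46*(19 - 46) = 46*(-27) = -1242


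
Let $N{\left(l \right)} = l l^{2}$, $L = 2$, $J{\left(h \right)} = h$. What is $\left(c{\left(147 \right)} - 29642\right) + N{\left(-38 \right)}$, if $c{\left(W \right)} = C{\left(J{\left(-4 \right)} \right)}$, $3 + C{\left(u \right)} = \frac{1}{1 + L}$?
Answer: $- \frac{253550}{3} \approx -84517.0$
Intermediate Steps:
$C{\left(u \right)} = - \frac{8}{3}$ ($C{\left(u \right)} = -3 + \frac{1}{1 + 2} = -3 + \frac{1}{3} = - \frac{8}{3}$)
$N{\left(l \right)} = l^{3}$
$c{\left(W \right)} = - \frac{8}{3}$
$\left(c{\left(147 \right)} - 29642\right) + N{\left(-38 \right)} = \left(- \frac{8}{3} - 29642\right) + \left(-38\right)^{3} = - \frac{88934}{3} - 54872 = - \frac{253550}{3}$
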